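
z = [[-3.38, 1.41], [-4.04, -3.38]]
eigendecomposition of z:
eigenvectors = [[-0.51j, 0.51j], [0.86+0.00j, (0.86-0j)]]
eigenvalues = [(-3.38+2.39j), (-3.38-2.39j)]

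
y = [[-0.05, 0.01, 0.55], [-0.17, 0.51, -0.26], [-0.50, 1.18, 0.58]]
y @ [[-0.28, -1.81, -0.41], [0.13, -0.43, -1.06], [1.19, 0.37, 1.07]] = [[0.67, 0.29, 0.60], [-0.2, -0.01, -0.75], [0.98, 0.61, -0.43]]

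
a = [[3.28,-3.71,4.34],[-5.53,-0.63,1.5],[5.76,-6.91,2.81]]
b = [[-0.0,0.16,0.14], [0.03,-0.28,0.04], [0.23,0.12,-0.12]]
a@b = [[0.89,2.08,-0.21],[0.33,-0.53,-0.98],[0.44,3.19,0.19]]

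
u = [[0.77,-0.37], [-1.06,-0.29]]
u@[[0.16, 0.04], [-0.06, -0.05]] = [[0.15, 0.05], [-0.15, -0.03]]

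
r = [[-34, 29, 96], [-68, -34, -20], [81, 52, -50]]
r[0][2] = 96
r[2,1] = 52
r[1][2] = -20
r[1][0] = -68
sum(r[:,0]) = -21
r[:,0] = [-34, -68, 81]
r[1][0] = -68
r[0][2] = 96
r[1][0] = -68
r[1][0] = -68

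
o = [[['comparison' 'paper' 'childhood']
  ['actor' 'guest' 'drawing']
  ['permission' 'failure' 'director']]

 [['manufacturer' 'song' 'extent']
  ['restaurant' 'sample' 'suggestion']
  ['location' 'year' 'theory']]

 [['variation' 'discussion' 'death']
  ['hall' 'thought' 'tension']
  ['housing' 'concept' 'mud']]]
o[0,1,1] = 'guest'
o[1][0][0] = 'manufacturer'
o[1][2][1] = 'year'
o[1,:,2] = ['extent', 'suggestion', 'theory']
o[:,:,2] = [['childhood', 'drawing', 'director'], ['extent', 'suggestion', 'theory'], ['death', 'tension', 'mud']]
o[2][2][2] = 'mud'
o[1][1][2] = 'suggestion'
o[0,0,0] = 'comparison'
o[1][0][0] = 'manufacturer'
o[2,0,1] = 'discussion'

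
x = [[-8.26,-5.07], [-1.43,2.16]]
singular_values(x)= [9.69, 2.59]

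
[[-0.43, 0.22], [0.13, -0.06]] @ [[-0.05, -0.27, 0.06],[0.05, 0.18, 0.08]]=[[0.03, 0.16, -0.01], [-0.01, -0.05, 0.0]]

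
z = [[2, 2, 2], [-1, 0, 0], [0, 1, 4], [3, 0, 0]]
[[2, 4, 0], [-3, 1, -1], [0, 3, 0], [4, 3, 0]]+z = [[4, 6, 2], [-4, 1, -1], [0, 4, 4], [7, 3, 0]]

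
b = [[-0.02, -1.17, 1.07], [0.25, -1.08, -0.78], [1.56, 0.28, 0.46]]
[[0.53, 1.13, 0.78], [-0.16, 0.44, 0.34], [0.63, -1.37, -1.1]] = b @ [[0.30, -0.81, -0.64], [-0.08, -0.75, -0.55], [0.41, 0.22, 0.12]]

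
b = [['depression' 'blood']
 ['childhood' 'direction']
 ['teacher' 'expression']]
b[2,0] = 'teacher'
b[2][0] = 'teacher'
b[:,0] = ['depression', 'childhood', 'teacher']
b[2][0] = 'teacher'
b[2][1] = 'expression'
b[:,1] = ['blood', 'direction', 'expression']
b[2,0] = 'teacher'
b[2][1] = 'expression'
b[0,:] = ['depression', 'blood']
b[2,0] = 'teacher'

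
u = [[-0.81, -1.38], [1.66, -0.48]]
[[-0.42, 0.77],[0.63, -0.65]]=u@[[0.4, -0.47], [0.07, -0.28]]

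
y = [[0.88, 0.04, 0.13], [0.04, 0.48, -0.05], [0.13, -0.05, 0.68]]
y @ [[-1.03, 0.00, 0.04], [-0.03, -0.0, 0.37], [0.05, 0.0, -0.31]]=[[-0.90, 0.00, 0.01], [-0.06, 0.0, 0.19], [-0.10, 0.0, -0.22]]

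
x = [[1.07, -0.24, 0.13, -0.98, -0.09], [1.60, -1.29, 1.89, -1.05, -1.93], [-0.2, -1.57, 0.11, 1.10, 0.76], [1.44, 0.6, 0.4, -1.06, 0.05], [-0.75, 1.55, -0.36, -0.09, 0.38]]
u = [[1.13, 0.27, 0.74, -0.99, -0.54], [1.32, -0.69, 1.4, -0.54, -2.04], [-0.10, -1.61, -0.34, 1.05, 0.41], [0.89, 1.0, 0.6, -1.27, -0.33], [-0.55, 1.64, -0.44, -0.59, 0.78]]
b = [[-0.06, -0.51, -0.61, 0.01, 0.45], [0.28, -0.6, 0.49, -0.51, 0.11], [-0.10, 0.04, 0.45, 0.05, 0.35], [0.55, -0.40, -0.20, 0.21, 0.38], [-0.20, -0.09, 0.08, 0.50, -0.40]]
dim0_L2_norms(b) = [0.66, 0.89, 0.93, 0.75, 0.8]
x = u + b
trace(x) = -0.79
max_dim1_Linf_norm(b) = 0.61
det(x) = 1.68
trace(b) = -0.40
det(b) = -0.18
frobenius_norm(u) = 4.88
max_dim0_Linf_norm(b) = 0.61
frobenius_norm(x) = 5.11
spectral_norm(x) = 4.07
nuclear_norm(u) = 7.58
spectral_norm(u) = 3.71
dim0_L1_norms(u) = [3.99, 5.21, 3.52, 4.44, 4.1]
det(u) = -0.00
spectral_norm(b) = 1.20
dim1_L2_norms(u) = [1.78, 2.94, 2.0, 1.97, 2.04]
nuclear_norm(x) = 8.89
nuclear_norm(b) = 3.79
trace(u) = -0.39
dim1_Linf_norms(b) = [0.61, 0.6, 0.45, 0.55, 0.5]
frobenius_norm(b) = 1.81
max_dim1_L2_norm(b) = 0.98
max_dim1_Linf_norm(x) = 1.93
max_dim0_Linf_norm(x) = 1.93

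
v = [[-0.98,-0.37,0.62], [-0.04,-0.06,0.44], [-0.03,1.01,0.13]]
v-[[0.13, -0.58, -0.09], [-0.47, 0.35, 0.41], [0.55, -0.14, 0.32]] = [[-1.11, 0.21, 0.71], [0.43, -0.41, 0.03], [-0.58, 1.15, -0.19]]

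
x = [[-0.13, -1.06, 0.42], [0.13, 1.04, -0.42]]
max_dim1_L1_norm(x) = 1.61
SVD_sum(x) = [[-0.13, -1.06, 0.42], [0.13, 1.04, -0.42]] + [[0.00,-0.00,-0.0], [0.00,-0.00,-0.00]]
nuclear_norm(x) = 1.62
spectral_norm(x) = 1.61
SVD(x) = [[-0.71, 0.7], [0.7, 0.71]] @ diag([1.6098975641660562, 0.005461949487045248]) @ [[0.11, 0.92, -0.37], [0.27, -0.39, -0.88]]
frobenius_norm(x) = 1.61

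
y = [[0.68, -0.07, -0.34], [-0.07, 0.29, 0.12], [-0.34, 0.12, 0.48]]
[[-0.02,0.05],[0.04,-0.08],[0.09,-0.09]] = y @ [[0.10, -0.03], [0.06, -0.2], [0.25, -0.16]]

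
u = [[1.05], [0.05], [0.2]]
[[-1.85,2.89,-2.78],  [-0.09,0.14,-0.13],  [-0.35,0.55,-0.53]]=u @[[-1.76,2.75,-2.65]]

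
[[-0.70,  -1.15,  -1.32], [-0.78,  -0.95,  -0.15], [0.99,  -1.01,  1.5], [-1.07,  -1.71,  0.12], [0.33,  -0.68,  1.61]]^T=[[-0.70, -0.78, 0.99, -1.07, 0.33], [-1.15, -0.95, -1.01, -1.71, -0.68], [-1.32, -0.15, 1.50, 0.12, 1.61]]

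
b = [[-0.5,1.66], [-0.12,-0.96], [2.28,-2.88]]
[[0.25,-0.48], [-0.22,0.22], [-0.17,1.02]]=b @ [[0.19, 0.13], [0.21, -0.25]]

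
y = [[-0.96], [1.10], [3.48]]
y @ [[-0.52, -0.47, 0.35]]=[[0.5, 0.45, -0.34], [-0.57, -0.52, 0.38], [-1.81, -1.64, 1.22]]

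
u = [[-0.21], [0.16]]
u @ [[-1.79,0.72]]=[[0.38, -0.15], [-0.29, 0.12]]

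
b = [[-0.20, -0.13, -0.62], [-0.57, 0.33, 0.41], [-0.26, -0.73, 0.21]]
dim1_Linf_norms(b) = [0.62, 0.57, 0.73]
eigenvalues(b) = [(-0.62+0j), (0.48+0.63j), (0.48-0.63j)]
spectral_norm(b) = 0.85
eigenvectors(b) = [[(-0.82+0j), -0.28-0.30j, -0.28+0.30j], [-0.28+0.00j, (0.67+0j), 0.67-0.00j], [-0.50+0.00j, (-0.14+0.61j), (-0.14-0.61j)]]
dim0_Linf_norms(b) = [0.57, 0.73, 0.62]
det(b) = -0.39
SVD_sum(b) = [[0.17, -0.26, -0.34], [-0.26, 0.39, 0.52], [0.06, -0.09, -0.12]] + [[0.02, 0.05, -0.02], [-0.06, -0.11, 0.05], [-0.33, -0.64, 0.32]] + [[-0.39, 0.08, -0.25], [-0.26, 0.05, -0.16], [0.02, -0.00, 0.01]]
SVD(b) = [[0.54, -0.07, -0.84], [-0.82, 0.17, -0.55], [0.18, 0.98, 0.03]] @ diag([0.8510239345233381, 0.8013898751149298, 0.566862003429137]) @ [[0.37, -0.56, -0.75], [-0.42, -0.81, 0.40], [0.83, -0.17, 0.53]]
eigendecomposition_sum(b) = [[-0.42+0.00j, -0.22-0.00j, (-0.21+0j)],[-0.14+0.00j, -0.07-0.00j, (-0.07+0j)],[(-0.26+0j), (-0.13-0j), -0.13+0.00j]] + [[0.11+0.07j, (0.04-0.21j), (-0.21-0.01j)], [(-0.21+0.05j), 0.20+0.28j, (0.24-0.24j)], [(-0-0.2j), (-0.3+0.12j), 0.17+0.27j]] + [[0.11-0.07j,0.04+0.21j,(-0.21+0.01j)], [(-0.21-0.05j),(0.2-0.28j),(0.24+0.24j)], [(-0+0.2j),(-0.3-0.12j),(0.17-0.27j)]]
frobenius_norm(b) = 1.30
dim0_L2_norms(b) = [0.66, 0.81, 0.77]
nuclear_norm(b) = 2.22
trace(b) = 0.34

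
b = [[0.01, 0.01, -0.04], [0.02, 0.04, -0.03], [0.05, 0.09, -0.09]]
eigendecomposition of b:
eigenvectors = [[0.76+0.00j, 0.76-0.00j, 0.88+0.00j],[0.07-0.08j, (0.07+0.08j), (-0.47+0j)],[0.62-0.19j, 0.62+0.19j, 0.03+0.00j]]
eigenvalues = [(-0.02+0.01j), (-0.02-0.01j), 0j]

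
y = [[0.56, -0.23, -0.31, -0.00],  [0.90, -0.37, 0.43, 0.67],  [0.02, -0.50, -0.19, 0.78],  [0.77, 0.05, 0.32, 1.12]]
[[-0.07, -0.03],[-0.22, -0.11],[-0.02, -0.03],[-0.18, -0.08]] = y @ [[-0.16, -0.06], [0.05, 0.06], [-0.10, -0.07], [-0.02, -0.01]]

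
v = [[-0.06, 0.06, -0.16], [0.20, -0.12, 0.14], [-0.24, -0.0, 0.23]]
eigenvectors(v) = [[0.44, -0.28, -0.36], [-0.87, -0.92, 0.13], [0.22, -0.27, 0.92]]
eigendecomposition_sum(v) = [[-0.12,0.05,-0.06], [0.24,-0.11,0.11], [-0.06,0.03,-0.03]] + [[-0.01, -0.00, -0.00], [-0.02, -0.01, -0.01], [-0.01, -0.00, -0.0]] + [[0.07, 0.01, -0.10],  [-0.02, -0.00, 0.04],  [-0.17, -0.02, 0.26]]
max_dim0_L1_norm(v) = 0.53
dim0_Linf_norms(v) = [0.24, 0.12, 0.23]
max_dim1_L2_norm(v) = 0.33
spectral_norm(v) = 0.34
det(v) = 0.00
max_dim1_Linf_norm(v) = 0.24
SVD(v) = [[0.16, 0.55, -0.82], [0.2, -0.83, -0.52], [-0.97, -0.08, -0.24]] @ diag([0.34267641852738673, 0.3157272861251026, 0.013753289836286155]) @ [[0.77, -0.04, -0.64], [-0.57, 0.42, -0.71], [0.30, 0.91, 0.30]]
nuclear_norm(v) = 0.67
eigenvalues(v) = [-0.26, -0.02, 0.32]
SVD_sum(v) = [[0.04, -0.00, -0.03], [0.05, -0.0, -0.04], [-0.25, 0.01, 0.21]] + [[-0.1, 0.07, -0.12],[0.15, -0.11, 0.19],[0.02, -0.01, 0.02]] + [[-0.0, -0.01, -0.00],  [-0.00, -0.01, -0.00],  [-0.0, -0.00, -0.00]]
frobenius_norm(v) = 0.47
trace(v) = 0.05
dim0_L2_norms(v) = [0.32, 0.13, 0.31]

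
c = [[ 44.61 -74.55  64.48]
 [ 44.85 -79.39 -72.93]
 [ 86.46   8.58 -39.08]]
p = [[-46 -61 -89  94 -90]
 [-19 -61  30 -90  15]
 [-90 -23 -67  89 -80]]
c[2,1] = 8.58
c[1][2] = -72.93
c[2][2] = -39.08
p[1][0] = -19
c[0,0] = 44.61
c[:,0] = [44.61, 44.85, 86.46]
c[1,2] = -72.93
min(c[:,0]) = 44.61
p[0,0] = -46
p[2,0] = -90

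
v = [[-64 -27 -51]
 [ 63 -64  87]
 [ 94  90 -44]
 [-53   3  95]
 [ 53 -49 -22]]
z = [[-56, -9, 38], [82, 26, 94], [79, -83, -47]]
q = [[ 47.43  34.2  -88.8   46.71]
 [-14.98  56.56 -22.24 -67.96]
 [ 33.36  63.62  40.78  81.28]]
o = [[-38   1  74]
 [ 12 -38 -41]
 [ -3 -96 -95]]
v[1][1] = -64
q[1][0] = -14.98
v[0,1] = -27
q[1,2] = -22.24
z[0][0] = -56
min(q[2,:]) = 33.36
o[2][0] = -3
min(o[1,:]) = -41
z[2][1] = -83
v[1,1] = -64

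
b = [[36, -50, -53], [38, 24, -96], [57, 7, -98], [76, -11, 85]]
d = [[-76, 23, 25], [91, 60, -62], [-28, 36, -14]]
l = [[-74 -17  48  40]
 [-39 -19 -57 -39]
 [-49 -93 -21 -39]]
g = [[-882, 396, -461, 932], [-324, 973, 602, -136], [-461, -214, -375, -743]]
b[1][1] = 24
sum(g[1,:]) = 1115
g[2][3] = -743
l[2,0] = -49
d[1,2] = -62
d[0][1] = 23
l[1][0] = -39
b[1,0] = 38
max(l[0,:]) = 48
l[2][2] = -21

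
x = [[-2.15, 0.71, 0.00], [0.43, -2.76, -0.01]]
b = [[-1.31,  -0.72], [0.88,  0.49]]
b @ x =[[2.51, 1.06, 0.01], [-1.68, -0.73, -0.00]]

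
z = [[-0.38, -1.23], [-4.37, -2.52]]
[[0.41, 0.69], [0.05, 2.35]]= z@[[0.22, -0.26], [-0.40, -0.48]]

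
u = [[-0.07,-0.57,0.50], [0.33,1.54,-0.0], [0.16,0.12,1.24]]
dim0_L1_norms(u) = [0.56, 2.23, 1.74]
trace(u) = 2.71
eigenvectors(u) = [[0.97, 0.23, 0.49], [-0.21, -0.91, -0.57], [-0.11, -0.34, 0.66]]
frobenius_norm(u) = 2.15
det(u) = -0.00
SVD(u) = [[-0.37, -0.33, -0.87], [0.93, -0.11, -0.35], [0.02, -0.94, 0.35]] @ diag([1.685236989529773, 1.3408480224272075, 0.0016940701508181195]) @ [[0.2, 0.98, -0.1], [-0.12, -0.07, -0.99], [0.97, -0.21, -0.10]]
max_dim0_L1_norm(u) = 2.23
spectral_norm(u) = 1.69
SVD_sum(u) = [[-0.12,-0.6,0.06], [0.31,1.53,-0.15], [0.01,0.03,-0.0]] + [[0.05,0.03,0.44], [0.02,0.01,0.15], [0.15,0.09,1.24]] + [[-0.0, 0.0, 0.0],[-0.00, 0.0, 0.0],[0.0, -0.0, -0.0]]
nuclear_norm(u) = 3.03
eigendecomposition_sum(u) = [[-0.0,-0.00,0.00], [0.00,0.0,-0.00], [0.0,0.00,-0.00]] + [[-0.09, -0.32, -0.21], [0.36, 1.25, 0.82], [0.13, 0.46, 0.3]] + [[0.02, -0.25, 0.71], [-0.03, 0.29, -0.82], [0.03, -0.34, 0.94]]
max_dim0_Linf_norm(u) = 1.54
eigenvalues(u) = [-0.0, 1.46, 1.26]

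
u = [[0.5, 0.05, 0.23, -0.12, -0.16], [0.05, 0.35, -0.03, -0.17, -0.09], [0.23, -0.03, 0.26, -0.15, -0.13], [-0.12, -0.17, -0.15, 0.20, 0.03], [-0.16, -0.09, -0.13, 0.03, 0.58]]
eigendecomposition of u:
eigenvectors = [[-0.61, -0.10, 0.6, 0.49, -0.16], [-0.22, 0.42, 0.21, -0.17, 0.84], [-0.40, 0.58, -0.61, 0.31, -0.18], [0.28, 0.68, 0.47, -0.23, -0.43], [0.59, 0.13, 0.05, 0.76, 0.23]]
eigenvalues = [0.88, -0.01, 0.17, 0.43, 0.41]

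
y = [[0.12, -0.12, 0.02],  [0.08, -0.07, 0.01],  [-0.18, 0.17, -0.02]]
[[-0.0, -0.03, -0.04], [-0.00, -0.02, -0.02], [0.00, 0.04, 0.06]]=y @ [[0.00, 0.03, 0.04], [0.03, 0.33, 0.46], [0.04, 0.46, 0.64]]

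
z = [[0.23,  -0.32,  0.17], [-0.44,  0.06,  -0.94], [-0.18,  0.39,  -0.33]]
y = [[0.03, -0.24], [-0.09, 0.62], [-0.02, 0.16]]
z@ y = [[0.03, -0.23],  [0.0, -0.01],  [-0.03, 0.23]]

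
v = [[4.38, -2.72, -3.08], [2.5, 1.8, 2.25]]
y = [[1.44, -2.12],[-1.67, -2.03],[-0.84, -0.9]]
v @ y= [[13.44, -0.99], [-1.3, -10.98]]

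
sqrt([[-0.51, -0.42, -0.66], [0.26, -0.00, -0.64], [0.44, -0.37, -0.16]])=[[0.42, -0.55, -0.86], [0.44, 0.47, -0.26], [0.51, -0.09, 0.51]]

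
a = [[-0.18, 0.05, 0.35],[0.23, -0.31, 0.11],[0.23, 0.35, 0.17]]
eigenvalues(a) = [(0.43+0j), (-0.37+0.15j), (-0.37-0.15j)]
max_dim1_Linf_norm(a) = 0.35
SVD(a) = [[0.42, 0.53, -0.74],[-0.45, 0.83, 0.34],[0.79, 0.19, 0.58]] @ diag([0.49394046711219197, 0.375606915462661, 0.3711364439200425]) @ [[0.01,0.88,0.47],[0.37,-0.44,0.82],[0.93,0.17,-0.33]]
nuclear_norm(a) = 1.24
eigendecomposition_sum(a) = [[(0.1+0j), 0.09-0.00j, 0.17-0.00j], [0.05+0.00j, 0.05-0.00j, (0.09-0j)], [0.16+0.00j, (0.14-0j), (0.28-0j)]] + [[-0.14+0.07j, -0.02-0.16j, (0.09+0.01j)], [0.09+0.15j, -0.18+0.03j, 0.01-0.10j], [0.03-0.12j, 0.10+0.08j, (-0.06+0.05j)]] + [[-0.14-0.07j,-0.02+0.16j,(0.09-0.01j)], [0.09-0.15j,-0.18-0.03j,0.01+0.10j], [(0.03+0.12j),(0.1-0.08j),-0.06-0.05j]]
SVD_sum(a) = [[0.00, 0.18, 0.1], [-0.00, -0.19, -0.1], [0.00, 0.34, 0.18]] + [[0.07, -0.09, 0.16], [0.11, -0.14, 0.25], [0.03, -0.03, 0.06]] + [[-0.25, -0.05, 0.09], [0.12, 0.02, -0.04], [0.2, 0.04, -0.07]]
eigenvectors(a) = [[(0.5+0j), 0.03-0.58j, 0.03+0.58j],[0.28+0.00j, -0.66+0.00j, -0.66-0.00j],[0.82+0.00j, 0.32+0.34j, 0.32-0.34j]]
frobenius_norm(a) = 0.72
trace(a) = -0.32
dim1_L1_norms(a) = [0.58, 0.65, 0.75]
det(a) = 0.07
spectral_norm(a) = 0.49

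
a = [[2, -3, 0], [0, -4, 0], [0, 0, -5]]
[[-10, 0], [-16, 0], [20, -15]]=a @ [[1, 0], [4, 0], [-4, 3]]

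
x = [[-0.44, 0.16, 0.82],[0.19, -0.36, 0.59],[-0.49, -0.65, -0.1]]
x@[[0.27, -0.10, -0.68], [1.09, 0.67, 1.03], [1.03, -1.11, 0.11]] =[[0.9, -0.76, 0.55], [0.27, -0.92, -0.44], [-0.94, -0.28, -0.35]]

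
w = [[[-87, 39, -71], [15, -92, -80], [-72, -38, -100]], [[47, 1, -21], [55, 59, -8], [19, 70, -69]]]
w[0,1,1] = -92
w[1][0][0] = 47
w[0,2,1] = -38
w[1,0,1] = 1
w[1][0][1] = 1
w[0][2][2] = -100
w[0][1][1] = -92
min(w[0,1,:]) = -92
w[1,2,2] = -69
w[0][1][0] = 15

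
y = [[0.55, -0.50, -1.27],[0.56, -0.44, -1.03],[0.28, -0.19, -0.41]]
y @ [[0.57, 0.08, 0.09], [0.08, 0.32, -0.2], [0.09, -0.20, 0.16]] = [[0.16,0.14,-0.05], [0.19,0.11,-0.03], [0.11,0.04,-0.00]]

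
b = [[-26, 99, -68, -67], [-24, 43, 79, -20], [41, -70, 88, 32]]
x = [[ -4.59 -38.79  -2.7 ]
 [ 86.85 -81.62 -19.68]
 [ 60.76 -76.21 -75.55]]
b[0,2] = -68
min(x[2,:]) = -76.21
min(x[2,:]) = -76.21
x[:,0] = [-4.59, 86.85, 60.76]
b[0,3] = -67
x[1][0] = 86.85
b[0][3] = -67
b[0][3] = -67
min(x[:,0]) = -4.59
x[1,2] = -19.68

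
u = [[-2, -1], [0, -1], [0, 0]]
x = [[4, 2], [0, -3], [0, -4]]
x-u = [[6, 3], [0, -2], [0, -4]]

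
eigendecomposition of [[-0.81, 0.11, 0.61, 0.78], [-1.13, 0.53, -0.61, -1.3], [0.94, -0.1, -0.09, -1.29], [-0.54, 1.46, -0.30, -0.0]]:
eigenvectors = [[-0.76+0.00j,-0.10+0.00j,(-0.05-0.27j),(-0.05+0.27j)], [(-0.21+0j),(0.03+0j),0.65+0.00j,0.65-0.00j], [(0.62+0j),(-0.87+0j),0.32+0.22j,(0.32-0.22j)], [0.06+0.00j,0.49+0.00j,(0.1-0.59j),(0.1+0.59j)]]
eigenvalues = [(-1.34+0j), (0.74+0j), (0.12+1.46j), (0.12-1.46j)]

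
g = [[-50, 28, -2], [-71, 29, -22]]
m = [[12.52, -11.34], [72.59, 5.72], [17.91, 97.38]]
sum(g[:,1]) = 57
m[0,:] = [12.52, -11.34]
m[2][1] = 97.38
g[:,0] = [-50, -71]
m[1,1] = 5.72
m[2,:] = [17.91, 97.38]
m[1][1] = 5.72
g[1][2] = -22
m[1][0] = 72.59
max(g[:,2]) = -2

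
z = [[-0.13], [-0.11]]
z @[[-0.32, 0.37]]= [[0.04, -0.05], [0.04, -0.04]]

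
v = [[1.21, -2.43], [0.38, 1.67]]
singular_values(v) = [3.06, 0.96]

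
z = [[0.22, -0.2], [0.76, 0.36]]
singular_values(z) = [0.85, 0.27]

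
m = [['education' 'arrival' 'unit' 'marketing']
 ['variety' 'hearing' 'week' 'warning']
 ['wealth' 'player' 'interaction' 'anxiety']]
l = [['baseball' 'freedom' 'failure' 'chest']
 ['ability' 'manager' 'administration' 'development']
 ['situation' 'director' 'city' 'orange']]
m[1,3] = 'warning'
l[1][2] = 'administration'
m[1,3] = 'warning'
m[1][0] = 'variety'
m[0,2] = 'unit'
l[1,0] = 'ability'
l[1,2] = 'administration'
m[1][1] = 'hearing'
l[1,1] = 'manager'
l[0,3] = 'chest'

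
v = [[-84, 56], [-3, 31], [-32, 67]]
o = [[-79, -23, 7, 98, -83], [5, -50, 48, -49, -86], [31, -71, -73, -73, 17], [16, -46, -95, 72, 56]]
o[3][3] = 72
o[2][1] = -71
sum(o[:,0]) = -27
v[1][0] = -3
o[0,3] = 98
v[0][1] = 56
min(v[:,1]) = 31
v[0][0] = -84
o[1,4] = -86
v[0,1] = 56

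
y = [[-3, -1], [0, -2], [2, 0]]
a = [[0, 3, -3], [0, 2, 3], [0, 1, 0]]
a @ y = [[-6, -6], [6, -4], [0, -2]]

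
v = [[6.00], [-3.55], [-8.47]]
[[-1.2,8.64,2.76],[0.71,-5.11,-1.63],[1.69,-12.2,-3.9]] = v@[[-0.2, 1.44, 0.46]]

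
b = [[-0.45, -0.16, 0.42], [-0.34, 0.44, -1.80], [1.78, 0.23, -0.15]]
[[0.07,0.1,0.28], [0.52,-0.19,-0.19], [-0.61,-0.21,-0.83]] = b @ [[-0.36,-0.08,-0.46], [0.01,-0.28,0.07], [-0.22,0.05,0.21]]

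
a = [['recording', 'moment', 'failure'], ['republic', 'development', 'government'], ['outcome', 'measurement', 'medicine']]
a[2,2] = 'medicine'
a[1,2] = 'government'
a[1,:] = ['republic', 'development', 'government']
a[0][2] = 'failure'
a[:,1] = ['moment', 'development', 'measurement']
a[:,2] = ['failure', 'government', 'medicine']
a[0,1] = 'moment'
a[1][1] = 'development'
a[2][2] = 'medicine'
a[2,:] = ['outcome', 'measurement', 'medicine']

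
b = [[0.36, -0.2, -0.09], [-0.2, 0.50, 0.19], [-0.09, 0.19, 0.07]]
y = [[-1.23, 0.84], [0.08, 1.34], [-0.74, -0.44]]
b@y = [[-0.39, 0.07], [0.15, 0.42], [0.07, 0.15]]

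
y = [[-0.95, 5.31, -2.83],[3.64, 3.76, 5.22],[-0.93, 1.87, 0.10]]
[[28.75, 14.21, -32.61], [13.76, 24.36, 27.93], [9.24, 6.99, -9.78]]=y@[[-0.09, 0.15, 4.83], [4.94, 3.71, -3.05], [-0.86, 1.89, 4.18]]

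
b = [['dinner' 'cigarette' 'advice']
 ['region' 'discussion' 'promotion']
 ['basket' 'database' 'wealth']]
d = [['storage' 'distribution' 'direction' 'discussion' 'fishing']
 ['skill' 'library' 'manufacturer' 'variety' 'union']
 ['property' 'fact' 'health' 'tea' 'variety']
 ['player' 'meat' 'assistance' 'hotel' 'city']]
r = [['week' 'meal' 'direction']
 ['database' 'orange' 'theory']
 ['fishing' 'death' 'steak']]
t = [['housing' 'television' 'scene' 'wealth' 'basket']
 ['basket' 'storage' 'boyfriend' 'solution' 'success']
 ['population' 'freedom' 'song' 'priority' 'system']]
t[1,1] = 'storage'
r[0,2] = 'direction'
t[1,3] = 'solution'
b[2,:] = ['basket', 'database', 'wealth']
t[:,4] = ['basket', 'success', 'system']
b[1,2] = 'promotion'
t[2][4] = 'system'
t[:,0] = ['housing', 'basket', 'population']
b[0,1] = 'cigarette'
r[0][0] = 'week'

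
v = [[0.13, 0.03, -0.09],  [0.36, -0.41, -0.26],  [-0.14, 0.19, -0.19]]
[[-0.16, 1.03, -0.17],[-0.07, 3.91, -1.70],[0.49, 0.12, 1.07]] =v @[[-2.21,4.34,-2.68], [-0.71,-2.02,2.52], [-1.68,-5.86,-1.15]]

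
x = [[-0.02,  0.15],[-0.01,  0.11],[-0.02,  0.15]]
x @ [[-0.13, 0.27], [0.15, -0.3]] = [[0.03, -0.05], [0.02, -0.04], [0.03, -0.05]]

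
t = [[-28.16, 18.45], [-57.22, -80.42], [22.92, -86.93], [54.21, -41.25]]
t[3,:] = [54.21, -41.25]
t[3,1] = -41.25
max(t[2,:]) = 22.92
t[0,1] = 18.45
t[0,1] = 18.45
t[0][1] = 18.45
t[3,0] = 54.21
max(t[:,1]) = 18.45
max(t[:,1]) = 18.45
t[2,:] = [22.92, -86.93]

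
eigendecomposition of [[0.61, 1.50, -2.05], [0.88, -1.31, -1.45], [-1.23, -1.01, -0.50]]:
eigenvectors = [[0.81, 0.75, -0.18], [0.37, -0.53, 0.89], [-0.46, 0.39, 0.41]]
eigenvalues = [2.46, -1.5, -2.16]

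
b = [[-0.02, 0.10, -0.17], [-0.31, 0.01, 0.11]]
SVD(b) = [[-0.16, 0.99], [0.99, 0.16]] @ diag([0.3319129299860678, 0.193478181994931]) @ [[-0.91,-0.02,0.41], [-0.36,0.52,-0.78]]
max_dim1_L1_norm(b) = 0.43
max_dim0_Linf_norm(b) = 0.31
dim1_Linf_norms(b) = [0.17, 0.31]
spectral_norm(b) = 0.33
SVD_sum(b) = [[0.05, 0.00, -0.02], [-0.30, -0.01, 0.13]] + [[-0.07, 0.1, -0.15],  [-0.01, 0.02, -0.02]]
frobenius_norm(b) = 0.38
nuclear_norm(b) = 0.53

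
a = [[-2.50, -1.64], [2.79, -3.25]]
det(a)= 12.701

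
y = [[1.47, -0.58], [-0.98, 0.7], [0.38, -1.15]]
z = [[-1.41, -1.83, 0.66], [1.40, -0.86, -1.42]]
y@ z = [[-2.88, -2.19, 1.79], [2.36, 1.19, -1.64], [-2.15, 0.29, 1.88]]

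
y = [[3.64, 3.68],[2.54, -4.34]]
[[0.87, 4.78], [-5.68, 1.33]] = y @ [[-0.68, 1.02], [0.91, 0.29]]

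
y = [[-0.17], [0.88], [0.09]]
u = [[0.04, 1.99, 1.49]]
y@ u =[[-0.01, -0.34, -0.25], [0.04, 1.75, 1.31], [0.0, 0.18, 0.13]]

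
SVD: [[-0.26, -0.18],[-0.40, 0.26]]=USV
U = [[-0.36, -0.93], [-0.93, 0.36]]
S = [0.5, 0.28]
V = [[0.93, -0.36], [0.36, 0.93]]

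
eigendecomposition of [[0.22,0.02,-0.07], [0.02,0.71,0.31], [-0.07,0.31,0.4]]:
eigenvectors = [[-0.68,0.73,-0.03], [0.37,0.38,0.85], [-0.63,-0.57,0.53]]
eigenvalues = [0.14, 0.28, 0.9]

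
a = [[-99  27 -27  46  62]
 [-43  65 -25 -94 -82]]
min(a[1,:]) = -94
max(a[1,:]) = 65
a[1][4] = -82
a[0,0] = -99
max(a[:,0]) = -43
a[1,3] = -94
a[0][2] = -27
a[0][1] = 27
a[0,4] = 62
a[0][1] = 27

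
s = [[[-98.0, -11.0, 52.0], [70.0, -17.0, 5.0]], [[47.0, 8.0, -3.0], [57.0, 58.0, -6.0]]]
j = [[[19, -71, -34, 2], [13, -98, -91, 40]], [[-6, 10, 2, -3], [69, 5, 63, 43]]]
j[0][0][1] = -71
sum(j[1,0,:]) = 3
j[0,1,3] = 40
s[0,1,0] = 70.0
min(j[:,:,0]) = -6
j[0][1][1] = -98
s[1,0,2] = -3.0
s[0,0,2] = 52.0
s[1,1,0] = 57.0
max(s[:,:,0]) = 70.0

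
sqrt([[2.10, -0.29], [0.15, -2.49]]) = [[1.45-0.00j,  -0.09+0.10j],[(0.05-0.05j),  (-0+1.58j)]]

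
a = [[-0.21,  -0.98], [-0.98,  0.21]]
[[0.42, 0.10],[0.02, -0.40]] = a @ [[-0.11,0.37],[-0.4,-0.18]]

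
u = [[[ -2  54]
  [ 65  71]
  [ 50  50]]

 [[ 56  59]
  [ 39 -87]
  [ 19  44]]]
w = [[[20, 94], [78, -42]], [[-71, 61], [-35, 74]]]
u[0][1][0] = 65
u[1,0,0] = 56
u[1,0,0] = 56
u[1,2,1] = 44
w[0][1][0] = 78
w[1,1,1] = 74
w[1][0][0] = -71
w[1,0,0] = -71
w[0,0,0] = 20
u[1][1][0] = 39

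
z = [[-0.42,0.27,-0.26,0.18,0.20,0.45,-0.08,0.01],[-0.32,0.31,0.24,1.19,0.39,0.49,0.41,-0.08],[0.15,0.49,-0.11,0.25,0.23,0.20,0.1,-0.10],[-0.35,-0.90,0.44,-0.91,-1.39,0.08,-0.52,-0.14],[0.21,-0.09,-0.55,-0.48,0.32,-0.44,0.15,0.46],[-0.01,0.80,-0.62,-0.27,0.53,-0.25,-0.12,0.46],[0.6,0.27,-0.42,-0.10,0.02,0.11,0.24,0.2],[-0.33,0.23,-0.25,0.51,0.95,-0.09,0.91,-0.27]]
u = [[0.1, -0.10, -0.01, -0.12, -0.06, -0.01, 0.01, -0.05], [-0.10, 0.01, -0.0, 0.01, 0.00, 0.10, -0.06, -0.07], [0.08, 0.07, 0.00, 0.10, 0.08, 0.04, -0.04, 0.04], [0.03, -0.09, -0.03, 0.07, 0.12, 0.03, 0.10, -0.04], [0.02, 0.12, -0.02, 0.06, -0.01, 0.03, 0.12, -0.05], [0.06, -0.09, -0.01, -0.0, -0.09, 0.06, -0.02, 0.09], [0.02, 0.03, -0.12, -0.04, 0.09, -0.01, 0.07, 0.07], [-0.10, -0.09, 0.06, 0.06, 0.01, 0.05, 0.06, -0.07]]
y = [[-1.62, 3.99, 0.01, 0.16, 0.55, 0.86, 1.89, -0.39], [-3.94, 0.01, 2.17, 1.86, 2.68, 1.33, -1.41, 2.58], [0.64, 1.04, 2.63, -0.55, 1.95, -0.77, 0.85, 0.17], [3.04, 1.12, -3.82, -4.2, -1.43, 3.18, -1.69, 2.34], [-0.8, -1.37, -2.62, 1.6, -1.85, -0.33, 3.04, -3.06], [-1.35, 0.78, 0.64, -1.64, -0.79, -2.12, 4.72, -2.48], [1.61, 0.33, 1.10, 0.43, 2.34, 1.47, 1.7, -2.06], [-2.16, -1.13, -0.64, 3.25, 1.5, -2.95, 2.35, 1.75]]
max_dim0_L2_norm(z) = 1.86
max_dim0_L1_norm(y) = 17.65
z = y @ u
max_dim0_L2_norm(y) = 7.01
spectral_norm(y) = 10.14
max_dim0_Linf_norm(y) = 4.72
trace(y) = -3.70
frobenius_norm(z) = 3.64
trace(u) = 0.23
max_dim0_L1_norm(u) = 0.6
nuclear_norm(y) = 39.40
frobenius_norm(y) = 16.44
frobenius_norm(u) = 0.53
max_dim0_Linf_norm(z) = 1.39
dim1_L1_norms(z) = [1.87, 3.43, 1.63, 4.73, 2.7, 3.06, 1.96, 3.54]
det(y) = -9854.15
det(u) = 0.00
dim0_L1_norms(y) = [15.16, 9.77, 13.63, 13.69, 13.09, 13.01, 17.65, 14.83]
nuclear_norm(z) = 7.64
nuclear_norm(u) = 1.36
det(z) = -0.00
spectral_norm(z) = 2.79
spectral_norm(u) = 0.28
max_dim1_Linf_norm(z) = 1.39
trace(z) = -1.09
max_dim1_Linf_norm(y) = 4.72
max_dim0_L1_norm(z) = 4.03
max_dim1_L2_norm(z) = 2.05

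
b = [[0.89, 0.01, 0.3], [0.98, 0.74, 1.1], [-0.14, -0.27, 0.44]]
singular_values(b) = [1.82, 0.58, 0.47]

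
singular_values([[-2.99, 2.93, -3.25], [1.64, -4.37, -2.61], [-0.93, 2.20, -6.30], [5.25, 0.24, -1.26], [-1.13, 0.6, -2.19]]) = [8.62, 6.72, 4.27]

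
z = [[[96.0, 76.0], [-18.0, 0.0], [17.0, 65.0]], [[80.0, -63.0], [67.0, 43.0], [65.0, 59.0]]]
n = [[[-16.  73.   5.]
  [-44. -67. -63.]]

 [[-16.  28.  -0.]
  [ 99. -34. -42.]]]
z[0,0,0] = 96.0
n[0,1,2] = -63.0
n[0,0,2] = 5.0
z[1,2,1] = 59.0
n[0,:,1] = [73.0, -67.0]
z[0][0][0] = 96.0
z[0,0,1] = 76.0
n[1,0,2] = -0.0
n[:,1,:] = [[-44.0, -67.0, -63.0], [99.0, -34.0, -42.0]]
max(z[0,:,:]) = 96.0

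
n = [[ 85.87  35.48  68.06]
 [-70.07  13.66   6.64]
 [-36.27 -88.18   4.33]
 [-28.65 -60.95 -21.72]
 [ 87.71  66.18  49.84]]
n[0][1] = 35.48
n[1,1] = 13.66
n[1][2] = 6.64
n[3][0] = -28.65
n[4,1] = 66.18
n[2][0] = -36.27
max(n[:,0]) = 87.71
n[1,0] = -70.07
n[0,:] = [85.87, 35.48, 68.06]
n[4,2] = 49.84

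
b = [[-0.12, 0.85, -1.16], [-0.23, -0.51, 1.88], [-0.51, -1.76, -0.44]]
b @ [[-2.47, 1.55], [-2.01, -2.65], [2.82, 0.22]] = [[-4.68,-2.69], [6.89,1.41], [3.56,3.78]]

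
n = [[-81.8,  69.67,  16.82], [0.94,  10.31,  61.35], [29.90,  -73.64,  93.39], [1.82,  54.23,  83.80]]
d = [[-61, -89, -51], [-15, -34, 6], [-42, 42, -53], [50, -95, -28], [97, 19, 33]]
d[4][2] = 33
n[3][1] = 54.23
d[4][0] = 97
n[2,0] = 29.9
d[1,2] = 6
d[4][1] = 19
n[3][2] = 83.8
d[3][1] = -95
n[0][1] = 69.67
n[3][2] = 83.8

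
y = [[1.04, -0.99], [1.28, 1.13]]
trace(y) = 2.17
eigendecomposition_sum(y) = [[(0.52+0.58j), (-0.5+0.48j)], [0.64-0.62j, (0.56+0.54j)]] + [[0.52-0.58j,-0.50-0.48j],[(0.64+0.62j),(0.56-0.54j)]]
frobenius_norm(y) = 2.23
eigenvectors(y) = [[(0.03-0.66j), (0.03+0.66j)],[(-0.75+0j), -0.75-0.00j]]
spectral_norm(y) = 1.72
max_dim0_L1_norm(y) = 2.32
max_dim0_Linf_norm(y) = 1.28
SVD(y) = [[-0.23, -0.97], [-0.97, 0.23]] @ diag([1.7219974139727068, 1.4183528849589269]) @ [[-0.86, -0.51], [-0.51, 0.86]]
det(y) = 2.44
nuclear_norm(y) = 3.14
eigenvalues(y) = [(1.08+1.12j), (1.08-1.12j)]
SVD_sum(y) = [[0.34,0.20], [1.44,0.85]] + [[0.7, -1.19], [-0.16, 0.28]]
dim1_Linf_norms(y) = [1.04, 1.28]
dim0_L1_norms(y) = [2.32, 2.12]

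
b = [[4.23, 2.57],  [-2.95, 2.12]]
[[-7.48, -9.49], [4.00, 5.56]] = b @ [[-1.58, -2.08], [-0.31, -0.27]]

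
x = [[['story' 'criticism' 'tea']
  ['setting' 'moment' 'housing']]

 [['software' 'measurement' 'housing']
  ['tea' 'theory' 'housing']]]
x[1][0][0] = 'software'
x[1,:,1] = ['measurement', 'theory']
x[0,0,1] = 'criticism'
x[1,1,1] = 'theory'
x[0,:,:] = [['story', 'criticism', 'tea'], ['setting', 'moment', 'housing']]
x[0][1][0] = 'setting'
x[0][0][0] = 'story'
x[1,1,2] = 'housing'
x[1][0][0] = 'software'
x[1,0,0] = 'software'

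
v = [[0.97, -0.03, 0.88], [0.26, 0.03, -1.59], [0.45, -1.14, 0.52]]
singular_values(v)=[2.0, 1.18, 0.85]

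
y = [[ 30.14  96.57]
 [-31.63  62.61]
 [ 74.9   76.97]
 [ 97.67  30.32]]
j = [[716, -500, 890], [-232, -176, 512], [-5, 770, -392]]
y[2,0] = 74.9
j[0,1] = -500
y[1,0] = -31.63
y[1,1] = 62.61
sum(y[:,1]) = 266.47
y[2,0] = 74.9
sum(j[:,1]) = 94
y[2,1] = 76.97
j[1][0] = -232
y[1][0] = -31.63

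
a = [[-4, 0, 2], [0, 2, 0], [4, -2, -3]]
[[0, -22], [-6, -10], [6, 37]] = a @ [[0, 3], [-3, -5], [0, -5]]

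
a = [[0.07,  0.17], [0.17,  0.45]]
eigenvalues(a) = [0.01, 0.51]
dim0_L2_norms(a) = [0.18, 0.48]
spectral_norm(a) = 0.51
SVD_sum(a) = [[0.07,  0.17], [0.17,  0.45]] + [[0.0, -0.00], [-0.0, 0.00]]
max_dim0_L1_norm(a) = 0.62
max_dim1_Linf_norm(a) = 0.45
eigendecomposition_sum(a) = [[0.00,-0.0], [-0.0,0.00]] + [[0.07, 0.17], [0.17, 0.45]]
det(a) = 0.00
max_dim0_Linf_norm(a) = 0.45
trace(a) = 0.52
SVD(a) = [[-0.36, -0.93],  [-0.93, 0.36]] @ diag([0.5149509756796392, 0.005049024320360767]) @ [[-0.36, -0.93], [-0.93, 0.36]]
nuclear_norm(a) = 0.52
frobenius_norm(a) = 0.51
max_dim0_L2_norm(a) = 0.48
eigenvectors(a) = [[-0.93, -0.36], [0.36, -0.93]]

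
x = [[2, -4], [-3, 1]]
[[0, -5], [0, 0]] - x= [[-2, -1], [3, -1]]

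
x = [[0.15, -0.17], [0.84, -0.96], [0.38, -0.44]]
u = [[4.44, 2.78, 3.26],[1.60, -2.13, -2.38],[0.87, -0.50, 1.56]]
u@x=[[4.24, -4.86], [-2.45, 2.82], [0.30, -0.35]]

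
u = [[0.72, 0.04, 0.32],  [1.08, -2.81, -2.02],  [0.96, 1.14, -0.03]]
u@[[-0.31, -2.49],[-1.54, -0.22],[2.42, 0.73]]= [[0.49,  -1.57], [-0.9,  -3.55], [-2.13,  -2.66]]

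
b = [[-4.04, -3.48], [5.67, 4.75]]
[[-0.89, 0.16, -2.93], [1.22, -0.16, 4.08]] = b @ [[0.09,0.34,0.51], [0.15,-0.44,0.25]]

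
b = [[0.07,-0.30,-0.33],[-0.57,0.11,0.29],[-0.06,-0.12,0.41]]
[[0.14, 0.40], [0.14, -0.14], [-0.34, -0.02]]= b @ [[-0.6, -0.12], [0.29, -0.96], [-0.82, -0.35]]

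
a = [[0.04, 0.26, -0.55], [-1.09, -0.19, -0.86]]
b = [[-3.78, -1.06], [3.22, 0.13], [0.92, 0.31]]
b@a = [[1.00,-0.78,2.99], [-0.01,0.81,-1.88], [-0.30,0.18,-0.77]]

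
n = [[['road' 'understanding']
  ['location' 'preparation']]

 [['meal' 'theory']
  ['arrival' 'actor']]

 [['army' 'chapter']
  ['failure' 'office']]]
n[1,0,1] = 'theory'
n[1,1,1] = 'actor'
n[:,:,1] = [['understanding', 'preparation'], ['theory', 'actor'], ['chapter', 'office']]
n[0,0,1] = 'understanding'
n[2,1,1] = 'office'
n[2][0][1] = 'chapter'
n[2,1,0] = 'failure'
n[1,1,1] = 'actor'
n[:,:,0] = [['road', 'location'], ['meal', 'arrival'], ['army', 'failure']]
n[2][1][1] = 'office'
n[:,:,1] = [['understanding', 'preparation'], ['theory', 'actor'], ['chapter', 'office']]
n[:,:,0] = [['road', 'location'], ['meal', 'arrival'], ['army', 'failure']]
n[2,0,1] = 'chapter'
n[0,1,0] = 'location'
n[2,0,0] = 'army'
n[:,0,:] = [['road', 'understanding'], ['meal', 'theory'], ['army', 'chapter']]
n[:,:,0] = [['road', 'location'], ['meal', 'arrival'], ['army', 'failure']]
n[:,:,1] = [['understanding', 'preparation'], ['theory', 'actor'], ['chapter', 'office']]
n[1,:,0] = ['meal', 'arrival']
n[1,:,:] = [['meal', 'theory'], ['arrival', 'actor']]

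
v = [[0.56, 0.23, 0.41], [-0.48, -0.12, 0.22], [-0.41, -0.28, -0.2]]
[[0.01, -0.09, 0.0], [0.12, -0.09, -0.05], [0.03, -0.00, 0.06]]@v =[[0.05, 0.01, -0.02], [0.13, 0.05, 0.04], [-0.01, -0.01, 0.00]]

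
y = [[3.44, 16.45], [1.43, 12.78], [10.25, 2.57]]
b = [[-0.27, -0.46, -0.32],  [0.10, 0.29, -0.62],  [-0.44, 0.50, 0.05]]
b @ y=[[-4.87, -11.14], [-5.6, 3.76], [-0.29, -0.72]]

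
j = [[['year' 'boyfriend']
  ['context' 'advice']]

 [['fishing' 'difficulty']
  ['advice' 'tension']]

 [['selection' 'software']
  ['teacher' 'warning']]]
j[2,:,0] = ['selection', 'teacher']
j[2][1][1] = 'warning'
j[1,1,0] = 'advice'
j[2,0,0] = 'selection'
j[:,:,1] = [['boyfriend', 'advice'], ['difficulty', 'tension'], ['software', 'warning']]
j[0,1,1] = 'advice'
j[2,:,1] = ['software', 'warning']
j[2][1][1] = 'warning'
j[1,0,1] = 'difficulty'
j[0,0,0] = 'year'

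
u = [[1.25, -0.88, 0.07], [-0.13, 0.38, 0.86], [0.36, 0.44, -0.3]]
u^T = [[1.25, -0.13, 0.36], [-0.88, 0.38, 0.44], [0.07, 0.86, -0.30]]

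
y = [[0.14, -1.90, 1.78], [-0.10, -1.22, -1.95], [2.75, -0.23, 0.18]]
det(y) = 16.074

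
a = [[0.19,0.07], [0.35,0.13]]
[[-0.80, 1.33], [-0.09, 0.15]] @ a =[[0.31, 0.12], [0.04, 0.01]]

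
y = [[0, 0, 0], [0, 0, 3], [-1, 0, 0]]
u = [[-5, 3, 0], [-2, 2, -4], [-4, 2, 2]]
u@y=[[0, 0, 9], [4, 0, 6], [-2, 0, 6]]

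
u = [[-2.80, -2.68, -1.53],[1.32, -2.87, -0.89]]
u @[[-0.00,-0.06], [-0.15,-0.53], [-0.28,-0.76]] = [[0.83,2.75], [0.68,2.12]]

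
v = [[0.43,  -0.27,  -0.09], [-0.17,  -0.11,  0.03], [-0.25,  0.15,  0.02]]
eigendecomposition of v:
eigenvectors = [[-0.85,  0.18,  -0.37], [0.24,  -0.02,  -0.91], [0.47,  0.98,  0.22]]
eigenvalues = [0.55, -0.03, -0.19]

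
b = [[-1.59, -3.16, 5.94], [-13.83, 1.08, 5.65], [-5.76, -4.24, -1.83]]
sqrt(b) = [[1.38,-0.31,1.81], [-2.51,1.81,2.46], [-2.37,-1.20,2.33]]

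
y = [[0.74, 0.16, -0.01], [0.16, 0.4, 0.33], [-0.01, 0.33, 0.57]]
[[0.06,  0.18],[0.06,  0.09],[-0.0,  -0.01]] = y@[[0.01, 0.17],  [0.30, 0.33],  [-0.18, -0.21]]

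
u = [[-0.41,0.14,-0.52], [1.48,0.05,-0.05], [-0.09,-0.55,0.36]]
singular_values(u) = [1.54, 0.8, 0.28]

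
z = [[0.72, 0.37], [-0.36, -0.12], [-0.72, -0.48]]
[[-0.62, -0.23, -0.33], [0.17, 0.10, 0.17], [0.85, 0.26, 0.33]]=z @ [[0.25, -0.2, -0.47],[-2.15, -0.24, 0.01]]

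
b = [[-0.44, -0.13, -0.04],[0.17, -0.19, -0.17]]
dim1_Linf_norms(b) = [0.44, 0.19]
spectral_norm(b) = 0.48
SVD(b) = [[-0.95,0.31], [0.31,0.95]] @ diag([0.4756727751205261, 0.2823745934200482]) @ [[0.99, 0.14, -0.03], [0.09, -0.78, -0.62]]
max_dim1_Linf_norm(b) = 0.44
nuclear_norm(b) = 0.76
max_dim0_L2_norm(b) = 0.47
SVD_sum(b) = [[-0.45,-0.06,0.01], [0.15,0.02,-0.00]] + [[0.01, -0.07, -0.05], [0.02, -0.21, -0.17]]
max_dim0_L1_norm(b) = 0.61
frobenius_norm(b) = 0.55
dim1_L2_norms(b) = [0.46, 0.31]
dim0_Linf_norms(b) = [0.44, 0.19, 0.17]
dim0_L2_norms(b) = [0.47, 0.23, 0.17]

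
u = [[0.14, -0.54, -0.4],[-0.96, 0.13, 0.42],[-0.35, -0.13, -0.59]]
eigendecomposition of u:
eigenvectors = [[-0.6, 0.42, -0.05], [0.79, 0.03, -0.63], [0.07, 0.91, 0.78]]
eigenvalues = [0.9, -0.76, -0.46]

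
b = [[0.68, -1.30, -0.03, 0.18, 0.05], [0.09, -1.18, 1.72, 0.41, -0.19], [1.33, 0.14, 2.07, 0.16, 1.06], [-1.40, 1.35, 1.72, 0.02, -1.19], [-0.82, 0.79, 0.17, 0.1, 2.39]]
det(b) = -0.10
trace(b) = 3.98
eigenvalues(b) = [(-1.56+0j), (0.01+0j), (1.24+0.98j), (1.24-0.98j), (3.05+0j)]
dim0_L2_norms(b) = [2.21, 2.36, 3.2, 0.49, 2.88]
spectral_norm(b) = 3.24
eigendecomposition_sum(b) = [[(-0.05-0j),(-0.8+0j),(0.29-0j),(0.19+0j),(-0.06-0j)], [-0.08-0.00j,-1.37+0.00j,0.50-0.00j,(0.32+0j),(-0.1-0j)], [0.02+0.00j,(0.31-0j),(-0.11+0j),-0.07-0.00j,0.02+0.00j], [(0.01+0j),0.18-0.00j,-0.07+0.00j,-0.04-0.00j,0.01+0.00j], [(0.01+0j),(0.09-0j),-0.03+0.00j,(-0.02-0j),(0.01+0j)]] + [[0.00+0.00j, -0.00-0.00j, 0.00+0.00j, -0j, 0.00-0.00j], [0.00+0.00j, -0.00-0.00j, 0j, 0.00-0.00j, 0.00-0.00j], [(-0-0j), 0.00+0.00j, (-0+0j), -0.00+0.00j, (-0+0j)], [0.02+0.00j, -0.01-0.00j, 0j, (0.01-0j), -0j], [(-0-0j), 0.00+0.00j, (-0+0j), (-0+0j), -0.00+0.00j]] + [[0.37+0.48j, -0.21-0.21j, (-0.05+0.38j), (0.01+0.02j), 0.19-0.22j], [0.07-0.74j, (0.02+0.37j), 0.37-0.30j, (0.01-0.03j), -0.36+0.03j], [0.63-0.44j, -0.27+0.26j, (0.48+0.08j), 0.03-0.01j, -0.27-0.26j], [-0.73-2.13j, (0.51+0.98j), (0.63-1.28j), (-0.01-0.1j), (-0.94+0.54j)], [(-0.44+0.73j), 0.16-0.39j, -0.53+0.13j, (-0.03+0.03j), 0.39+0.14j]] + [[0.37-0.48j, -0.21+0.21j, (-0.05-0.38j), 0.01-0.02j, 0.19+0.22j], [0.07+0.74j, 0.02-0.37j, (0.37+0.3j), (0.01+0.03j), -0.36-0.03j], [(0.63+0.44j), -0.27-0.26j, 0.48-0.08j, (0.03+0.01j), -0.27+0.26j], [(-0.73+2.13j), (0.51-0.98j), 0.63+1.28j, (-0.01+0.1j), -0.94-0.54j], [(-0.44-0.73j), 0.16+0.39j, (-0.53-0.13j), -0.03-0.03j, 0.39-0.14j]] + [[-0.01+0.00j, (-0.07-0j), -0.22-0.00j, (-0.03-0j), (-0.28+0j)],[(0.02-0j), (0.15+0j), 0.49+0.00j, 0.07+0.00j, (0.63-0j)],[(0.06-0j), 0.37+0.00j, (1.23+0j), 0.17+0.00j, 1.57-0.00j],[(0.02-0j), 0.16+0.00j, (0.52+0j), 0.07+0.00j, (0.67-0j)],[(0.06-0j), (0.38+0j), (1.26+0j), 0.17+0.00j, (1.61-0j)]]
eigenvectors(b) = [[(-0.49+0j),(0.09+0j),-0.21+0.07j,-0.21-0.07j,(-0.11+0j)],[(-0.84+0j),0.18+0.00j,(0.25+0.11j),0.25-0.11j,0.26+0.00j],[0.19+0.00j,(-0.12+0j),0.08+0.27j,0.08-0.27j,0.64+0.00j],[0.11+0.00j,0.97+0.00j,(0.83+0j),(0.83-0j),(0.27+0j)],[0.05+0.00j,-0.06+0.00j,(-0.2-0.24j),(-0.2+0.24j),(0.66+0j)]]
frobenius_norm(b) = 5.40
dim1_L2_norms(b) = [1.48, 2.14, 2.69, 2.86, 2.65]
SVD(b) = [[0.06, 0.37, -0.32, -0.28, 0.82], [-0.46, 0.16, -0.41, -0.64, -0.42], [-0.68, 0.44, -0.0, 0.58, 0.05], [-0.52, -0.77, -0.00, -0.05, 0.36], [-0.21, 0.21, 0.85, -0.42, 0.11]] @ diag([3.239993112113781, 2.9845904254577436, 2.8525645815199185, 1.2791921661562562, 0.002708509513484225]) @ [[-0.00, -0.15, -0.97, -0.10, -0.16], [0.59, -0.5, -0.03, 0.07, 0.63], [-0.33, 0.55, -0.2, -0.05, 0.74], [0.73, 0.63, -0.05, -0.21, -0.17], [0.10, 0.18, -0.12, 0.97, -0.06]]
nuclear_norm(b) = 10.36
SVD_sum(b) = [[-0.00, -0.03, -0.19, -0.02, -0.03], [0.01, 0.23, 1.46, 0.15, 0.23], [0.01, 0.34, 2.15, 0.22, 0.35], [0.01, 0.26, 1.64, 0.17, 0.26], [0.0, 0.10, 0.65, 0.07, 0.1]] + [[0.64, -0.54, -0.04, 0.08, 0.69], [0.29, -0.24, -0.02, 0.03, 0.31], [0.78, -0.66, -0.04, 0.09, 0.84], [-1.36, 1.14, 0.08, -0.16, -1.46], [0.38, -0.32, -0.02, 0.04, 0.40]] + [[0.3, -0.5, 0.18, 0.05, -0.67], [0.39, -0.65, 0.23, 0.06, -0.87], [0.0, -0.0, 0.0, 0.0, -0.00], [0.00, -0.0, 0.00, 0.00, -0.01], [-0.81, 1.34, -0.48, -0.12, 1.79]] + [[-0.27, -0.23, 0.02, 0.08, 0.06], [-0.60, -0.51, 0.04, 0.17, 0.14], [0.54, 0.46, -0.04, -0.15, -0.12], [-0.05, -0.04, 0.0, 0.01, 0.01], [-0.39, -0.34, 0.03, 0.11, 0.09]] + [[0.00,0.00,-0.0,0.00,-0.00],[-0.0,-0.00,0.0,-0.0,0.00],[0.00,0.00,-0.00,0.00,-0.00],[0.00,0.0,-0.00,0.00,-0.00],[0.0,0.00,-0.0,0.0,-0.0]]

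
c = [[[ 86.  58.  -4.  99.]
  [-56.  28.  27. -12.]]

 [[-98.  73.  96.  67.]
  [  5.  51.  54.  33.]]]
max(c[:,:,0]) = 86.0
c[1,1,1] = 51.0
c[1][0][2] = 96.0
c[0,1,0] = -56.0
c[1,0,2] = 96.0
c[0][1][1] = 28.0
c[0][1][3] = -12.0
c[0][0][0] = 86.0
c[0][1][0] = -56.0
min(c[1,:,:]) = -98.0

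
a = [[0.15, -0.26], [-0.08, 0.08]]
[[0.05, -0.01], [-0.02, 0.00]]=a @ [[0.03, -0.07],[-0.17, -0.01]]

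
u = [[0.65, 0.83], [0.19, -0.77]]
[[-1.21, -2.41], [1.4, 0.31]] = u @ [[0.34,  -2.43],[-1.73,  -1.00]]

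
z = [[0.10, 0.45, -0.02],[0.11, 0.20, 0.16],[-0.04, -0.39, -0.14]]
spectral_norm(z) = 0.65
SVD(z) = [[0.68, 0.65, -0.34], [0.38, -0.71, -0.6], [-0.63, 0.28, -0.73]] @ diag([0.6549728614103122, 0.17215521564829905, 0.07261633797621242]) @ [[0.21, 0.96, 0.21], [-0.14, 0.24, -0.96], [-0.97, 0.17, 0.18]]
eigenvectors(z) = [[(0.85+0j), -0.69+0.00j, (-0.69-0j)], [(0.34+0j), 0.26-0.21j, (0.26+0.21j)], [(-0.39+0j), (0.24+0.6j), 0.24-0.60j]]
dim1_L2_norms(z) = [0.46, 0.28, 0.42]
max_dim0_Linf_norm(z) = 0.45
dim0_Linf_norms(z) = [0.11, 0.45, 0.16]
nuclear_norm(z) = 0.90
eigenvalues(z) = [(0.29+0j), (-0.07+0.15j), (-0.07-0.15j)]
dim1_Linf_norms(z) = [0.45, 0.2, 0.39]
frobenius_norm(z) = 0.68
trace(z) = 0.16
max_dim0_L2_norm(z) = 0.63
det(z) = 0.01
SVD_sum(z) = [[0.09,0.43,0.09],[0.05,0.24,0.05],[-0.08,-0.39,-0.08]] + [[-0.02, 0.03, -0.11], [0.02, -0.03, 0.12], [-0.01, 0.01, -0.05]] + [[0.02, -0.0, -0.0], [0.04, -0.01, -0.01], [0.05, -0.01, -0.01]]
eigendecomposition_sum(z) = [[(0.2+0j), 0.39+0.00j, 0.14+0.00j], [(0.08+0j), (0.16+0j), (0.05+0j)], [-0.09+0.00j, -0.18-0.00j, (-0.06-0j)]] + [[-0.05+0.01j, 0.03-0.11j, (-0.08-0.08j)], [0.02-0.02j, 0.02+0.05j, (0.05+0.01j)], [0.02+0.04j, -0.11+0.01j, (-0.04+0.09j)]] + [[(-0.05-0.01j), (0.03+0.11j), -0.08+0.08j],[0.02+0.02j, (0.02-0.05j), 0.05-0.01j],[0.02-0.04j, (-0.11-0.01j), (-0.04-0.09j)]]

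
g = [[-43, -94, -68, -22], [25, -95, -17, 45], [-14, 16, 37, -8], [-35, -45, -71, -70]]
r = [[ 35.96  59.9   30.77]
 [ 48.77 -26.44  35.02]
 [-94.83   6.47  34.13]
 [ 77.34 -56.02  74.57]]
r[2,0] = -94.83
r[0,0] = 35.96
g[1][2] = -17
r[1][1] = -26.44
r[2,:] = [-94.83, 6.47, 34.13]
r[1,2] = 35.02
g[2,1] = 16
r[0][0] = 35.96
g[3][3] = -70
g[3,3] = -70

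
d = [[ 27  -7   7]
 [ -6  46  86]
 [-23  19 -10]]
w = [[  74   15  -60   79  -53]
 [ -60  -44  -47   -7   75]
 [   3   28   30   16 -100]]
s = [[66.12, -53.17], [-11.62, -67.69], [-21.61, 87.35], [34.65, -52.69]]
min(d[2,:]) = -23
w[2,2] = 30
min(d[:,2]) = -10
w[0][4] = -53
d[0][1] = -7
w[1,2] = -47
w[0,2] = -60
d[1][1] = 46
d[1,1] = 46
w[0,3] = 79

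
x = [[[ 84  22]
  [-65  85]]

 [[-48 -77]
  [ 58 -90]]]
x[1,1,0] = 58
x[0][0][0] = 84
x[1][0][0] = -48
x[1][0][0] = -48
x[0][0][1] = 22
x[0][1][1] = 85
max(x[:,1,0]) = 58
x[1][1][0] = 58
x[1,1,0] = 58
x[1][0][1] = -77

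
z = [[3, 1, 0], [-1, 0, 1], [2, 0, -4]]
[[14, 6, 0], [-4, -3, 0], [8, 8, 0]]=z@[[4, 2, 0], [2, 0, 0], [0, -1, 0]]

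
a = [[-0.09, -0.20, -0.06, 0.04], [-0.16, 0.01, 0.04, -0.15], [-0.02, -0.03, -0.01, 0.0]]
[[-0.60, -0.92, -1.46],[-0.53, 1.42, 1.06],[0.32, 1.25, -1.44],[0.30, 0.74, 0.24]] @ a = [[0.23, 0.15, 0.01, 0.11], [-0.20, 0.09, 0.08, -0.23], [-0.2, -0.01, 0.05, -0.17], [-0.15, -0.06, 0.01, -0.1]]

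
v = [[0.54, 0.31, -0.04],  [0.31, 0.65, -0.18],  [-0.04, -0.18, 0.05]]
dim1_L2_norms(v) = [0.62, 0.74, 0.19]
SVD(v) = [[-0.61, 0.78, -0.11],[-0.77, -0.56, 0.31],[0.18, 0.27, 0.94]] @ diag([0.9402947711469025, 0.304342308666732, 0.004637079813634492]) @ [[-0.61, -0.77, 0.18], [0.78, -0.56, 0.27], [0.11, -0.31, -0.94]]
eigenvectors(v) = [[0.61,0.78,-0.11], [0.77,-0.56,0.31], [-0.18,0.27,0.94]]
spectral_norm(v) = 0.94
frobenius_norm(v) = 0.99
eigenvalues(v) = [0.94, 0.3, -0.0]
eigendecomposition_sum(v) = [[0.35, 0.44, -0.11], [0.44, 0.56, -0.13], [-0.11, -0.13, 0.03]] + [[0.19, -0.13, 0.07],[-0.13, 0.1, -0.05],[0.07, -0.05, 0.02]] + [[-0.0, 0.0, 0.0], [0.0, -0.0, -0.00], [0.0, -0.00, -0.00]]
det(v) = -0.00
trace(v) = 1.24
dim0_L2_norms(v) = [0.62, 0.74, 0.19]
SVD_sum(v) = [[0.35, 0.44, -0.11], [0.44, 0.56, -0.13], [-0.11, -0.13, 0.03]] + [[0.19, -0.13, 0.07], [-0.13, 0.1, -0.05], [0.07, -0.05, 0.02]] + [[-0.0, 0.00, 0.0], [0.00, -0.0, -0.00], [0.0, -0.00, -0.0]]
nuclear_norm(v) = 1.25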